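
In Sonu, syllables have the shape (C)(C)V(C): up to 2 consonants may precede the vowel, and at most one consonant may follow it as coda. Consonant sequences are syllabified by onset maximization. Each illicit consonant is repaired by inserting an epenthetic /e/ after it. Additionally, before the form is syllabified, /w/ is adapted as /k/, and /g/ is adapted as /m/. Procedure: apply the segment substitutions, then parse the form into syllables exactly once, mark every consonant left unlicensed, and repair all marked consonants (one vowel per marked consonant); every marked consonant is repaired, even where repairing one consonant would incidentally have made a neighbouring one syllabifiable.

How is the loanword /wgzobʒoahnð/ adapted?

Substitution: /w/ → /k/, /g/ → /m/, giving /kmzobʒoahnð/.
Syllabifying with onset maximization leaves /k/, /n/, /ð/ stranded (at most one coda consonant is licensed; onsets may contain at most 2 consonants).
Inserting the epenthetic vowel yields /k/ → /ke/, /n/ → /ne/, /ð/ → /ðe/.

kemzobʒoahneðe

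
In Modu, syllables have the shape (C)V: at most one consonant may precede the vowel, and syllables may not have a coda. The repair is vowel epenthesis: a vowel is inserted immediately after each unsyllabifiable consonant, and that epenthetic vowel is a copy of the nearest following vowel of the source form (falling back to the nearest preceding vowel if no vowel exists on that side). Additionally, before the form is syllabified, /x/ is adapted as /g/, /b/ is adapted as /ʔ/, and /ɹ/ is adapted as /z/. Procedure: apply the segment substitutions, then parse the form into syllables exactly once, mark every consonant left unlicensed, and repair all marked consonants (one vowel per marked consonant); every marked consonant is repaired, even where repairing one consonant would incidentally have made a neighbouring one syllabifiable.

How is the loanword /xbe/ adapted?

geʔe

Substitution: /x/ → /g/, /b/ → /ʔ/, giving /gʔe/.
Syllabifying with onset maximization leaves /g/ stranded (no codas are permitted; onsets are limited to one consonant).
Epenthesis after each stranded consonant: /g/ → /ge/.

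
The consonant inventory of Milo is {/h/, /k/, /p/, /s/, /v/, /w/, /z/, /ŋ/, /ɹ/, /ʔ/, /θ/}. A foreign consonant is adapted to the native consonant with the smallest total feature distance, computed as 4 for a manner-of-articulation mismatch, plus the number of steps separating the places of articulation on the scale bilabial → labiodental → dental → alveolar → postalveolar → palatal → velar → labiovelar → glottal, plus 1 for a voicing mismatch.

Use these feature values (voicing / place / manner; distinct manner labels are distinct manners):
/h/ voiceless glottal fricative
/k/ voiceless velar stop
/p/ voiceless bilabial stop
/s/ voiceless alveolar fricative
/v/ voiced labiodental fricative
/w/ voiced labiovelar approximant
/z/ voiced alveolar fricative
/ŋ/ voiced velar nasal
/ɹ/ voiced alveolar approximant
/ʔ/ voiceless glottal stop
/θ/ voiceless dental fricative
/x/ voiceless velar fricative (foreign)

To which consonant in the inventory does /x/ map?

h

/h/ is closest: same manner (fricative), place distance 2 (velar→glottal), same voicing; total 2. Next closest is /s/ at distance 3.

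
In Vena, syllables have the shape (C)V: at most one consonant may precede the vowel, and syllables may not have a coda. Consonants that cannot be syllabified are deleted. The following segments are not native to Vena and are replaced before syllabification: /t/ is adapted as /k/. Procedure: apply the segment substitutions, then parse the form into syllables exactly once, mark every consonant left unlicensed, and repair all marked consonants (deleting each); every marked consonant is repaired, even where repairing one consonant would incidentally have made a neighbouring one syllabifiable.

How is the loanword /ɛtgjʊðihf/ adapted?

Substitution: /t/ → /k/, giving /ɛkgjʊðihf/.
Under (C)V, the unsyllabifiable consonants are /k/, /g/, /h/, /f/ (no codas are permitted; onsets are limited to one consonant).
Deletion applies to /k/, /g/, /h/, /f/.

ɛjʊði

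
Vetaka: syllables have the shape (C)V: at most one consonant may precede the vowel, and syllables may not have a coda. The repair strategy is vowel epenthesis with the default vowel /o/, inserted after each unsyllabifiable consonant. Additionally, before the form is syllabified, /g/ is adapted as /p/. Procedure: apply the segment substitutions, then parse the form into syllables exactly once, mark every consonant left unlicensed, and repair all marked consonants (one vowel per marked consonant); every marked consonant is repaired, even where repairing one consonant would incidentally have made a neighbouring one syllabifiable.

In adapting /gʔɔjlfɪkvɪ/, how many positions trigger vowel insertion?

After substitution the input is /pʔɔjlfɪkvɪ/.
The unsyllabifiable consonants are /p/, /j/, /l/, /k/; each receives one epenthetic vowel.

4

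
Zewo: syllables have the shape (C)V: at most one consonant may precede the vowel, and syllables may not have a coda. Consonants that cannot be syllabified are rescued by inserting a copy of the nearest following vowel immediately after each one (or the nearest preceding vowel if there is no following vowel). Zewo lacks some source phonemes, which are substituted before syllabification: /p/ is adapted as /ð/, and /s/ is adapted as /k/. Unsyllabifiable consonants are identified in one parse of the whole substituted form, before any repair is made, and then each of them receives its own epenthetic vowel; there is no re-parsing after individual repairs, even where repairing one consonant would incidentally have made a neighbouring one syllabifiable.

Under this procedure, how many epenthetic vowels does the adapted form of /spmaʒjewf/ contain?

After substitution the input is /kðmaʒjewf/.
The unsyllabifiable consonants are /k/, /ð/, /ʒ/, /w/, /f/; each receives one epenthetic vowel.

5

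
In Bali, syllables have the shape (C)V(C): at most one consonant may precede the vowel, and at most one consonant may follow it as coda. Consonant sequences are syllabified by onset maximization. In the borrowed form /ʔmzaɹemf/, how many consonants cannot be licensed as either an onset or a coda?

Syllabifying with onset maximization leaves /ʔ/, /m/, /f/ stranded (at most one coda consonant is licensed; onsets are limited to one consonant).

3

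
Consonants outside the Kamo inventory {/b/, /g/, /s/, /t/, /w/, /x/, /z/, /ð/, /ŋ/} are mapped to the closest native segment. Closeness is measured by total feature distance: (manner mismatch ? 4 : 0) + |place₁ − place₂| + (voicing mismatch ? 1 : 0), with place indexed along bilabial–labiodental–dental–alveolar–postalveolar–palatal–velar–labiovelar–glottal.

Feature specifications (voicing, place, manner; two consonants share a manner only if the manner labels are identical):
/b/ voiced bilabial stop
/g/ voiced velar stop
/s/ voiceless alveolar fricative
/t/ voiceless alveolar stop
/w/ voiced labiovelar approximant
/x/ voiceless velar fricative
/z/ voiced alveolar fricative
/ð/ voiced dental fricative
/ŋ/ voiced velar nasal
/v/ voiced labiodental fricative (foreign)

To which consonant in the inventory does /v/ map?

ð

/ð/ is closest: same manner (fricative), place distance 1 (labiodental→dental), same voicing; total 1. Next closest is /z/ at distance 2.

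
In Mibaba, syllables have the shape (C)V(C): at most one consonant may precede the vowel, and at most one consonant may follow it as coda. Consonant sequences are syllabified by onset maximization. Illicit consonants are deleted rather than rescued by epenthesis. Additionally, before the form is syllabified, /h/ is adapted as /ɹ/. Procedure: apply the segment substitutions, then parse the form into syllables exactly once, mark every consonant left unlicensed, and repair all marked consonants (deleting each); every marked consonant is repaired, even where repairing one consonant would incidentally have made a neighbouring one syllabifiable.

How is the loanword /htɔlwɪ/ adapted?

Substitution: /h/ → /ɹ/, giving /ɹtɔlwɪ/.
Syllabifying with onset maximization leaves /ɹ/ stranded (at most one coda consonant is licensed; onsets are limited to one consonant).
Deletion applies to /ɹ/.

tɔlwɪ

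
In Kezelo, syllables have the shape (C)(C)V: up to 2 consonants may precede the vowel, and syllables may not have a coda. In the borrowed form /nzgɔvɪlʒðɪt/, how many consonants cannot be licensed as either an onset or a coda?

3

The consonants /n/, /l/, /t/ cannot be parsed into a legal (C)(C)V syllable (no codas are permitted; onsets may contain at most 2 consonants).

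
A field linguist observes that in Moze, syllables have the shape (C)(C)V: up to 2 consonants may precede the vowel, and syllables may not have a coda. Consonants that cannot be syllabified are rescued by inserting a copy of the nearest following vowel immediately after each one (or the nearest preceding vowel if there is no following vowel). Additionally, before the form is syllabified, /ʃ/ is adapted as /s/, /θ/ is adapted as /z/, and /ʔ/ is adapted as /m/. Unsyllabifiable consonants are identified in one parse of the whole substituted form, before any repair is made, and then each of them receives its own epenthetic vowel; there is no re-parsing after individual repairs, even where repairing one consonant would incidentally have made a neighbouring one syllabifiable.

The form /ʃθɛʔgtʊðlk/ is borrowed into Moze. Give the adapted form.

szɛmʊgtʊðʊlʊkʊ

Substitution: /ʃ/ → /s/, /θ/ → /z/, /ʔ/ → /m/, giving /szɛmgtʊðlk/.
The consonants /m/, /ð/, /l/, /k/ cannot be parsed into a legal (C)(C)V syllable (no codas are permitted; onsets may contain at most 2 consonants).
Epenthesis after each stranded consonant: /m/ → /mʊ/, /ð/ → /ðʊ/, /l/ → /lʊ/, /k/ → /kʊ/.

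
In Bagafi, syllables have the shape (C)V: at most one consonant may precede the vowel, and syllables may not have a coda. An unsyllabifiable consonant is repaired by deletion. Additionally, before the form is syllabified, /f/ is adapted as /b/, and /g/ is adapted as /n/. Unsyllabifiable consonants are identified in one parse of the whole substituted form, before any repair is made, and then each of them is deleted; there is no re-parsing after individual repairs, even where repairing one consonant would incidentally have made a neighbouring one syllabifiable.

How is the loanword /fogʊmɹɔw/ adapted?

Substitution: /f/ → /b/, /g/ → /n/, giving /bonʊmɹɔw/.
Syllabifying with onset maximization leaves /m/, /w/ stranded (no codas are permitted; onsets are limited to one consonant).
Each unlicensed consonant is deleted: /m/, /w/.

bonʊɹɔ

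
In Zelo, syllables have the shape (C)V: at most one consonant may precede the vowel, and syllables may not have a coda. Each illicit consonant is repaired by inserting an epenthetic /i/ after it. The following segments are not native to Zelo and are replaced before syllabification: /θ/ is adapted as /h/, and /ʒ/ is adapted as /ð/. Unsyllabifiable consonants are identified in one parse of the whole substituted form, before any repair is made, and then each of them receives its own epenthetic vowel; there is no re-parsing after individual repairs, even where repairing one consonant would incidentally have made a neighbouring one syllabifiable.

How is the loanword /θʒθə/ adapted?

hiðihə

Substitution: /θ/ → /h/, /ʒ/ → /ð/, giving /hðhə/.
Syllabifying with onset maximization leaves /h/, /ð/ stranded (no codas are permitted; onsets are limited to one consonant).
Each unlicensed consonant becomes the onset of a new syllable: /h/ → /hi/, /ð/ → /ði/.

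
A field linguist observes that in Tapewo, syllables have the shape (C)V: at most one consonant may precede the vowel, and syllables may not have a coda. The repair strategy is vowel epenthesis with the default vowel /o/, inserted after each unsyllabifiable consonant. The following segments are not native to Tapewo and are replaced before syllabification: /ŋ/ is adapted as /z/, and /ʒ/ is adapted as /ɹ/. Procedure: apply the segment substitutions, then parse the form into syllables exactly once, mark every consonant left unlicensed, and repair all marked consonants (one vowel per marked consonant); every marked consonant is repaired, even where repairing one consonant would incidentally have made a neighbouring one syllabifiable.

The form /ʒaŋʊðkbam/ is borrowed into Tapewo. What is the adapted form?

Substitution: /ʒ/ → /ɹ/, /ŋ/ → /z/, giving /ɹazʊðkbam/.
Syllabifying with onset maximization leaves /ð/, /k/, /m/ stranded (no codas are permitted; onsets are limited to one consonant).
Each unlicensed consonant becomes the onset of a new syllable: /ð/ → /ðo/, /k/ → /ko/, /m/ → /mo/.

ɹazʊðokobamo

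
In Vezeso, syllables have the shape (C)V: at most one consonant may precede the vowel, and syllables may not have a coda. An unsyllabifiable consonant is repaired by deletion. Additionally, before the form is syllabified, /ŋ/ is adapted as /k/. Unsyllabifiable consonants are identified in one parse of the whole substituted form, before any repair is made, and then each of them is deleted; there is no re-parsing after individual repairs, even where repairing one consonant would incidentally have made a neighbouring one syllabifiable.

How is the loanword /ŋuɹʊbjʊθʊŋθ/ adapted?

kuɹʊjʊθʊ

Substitution: /ŋ/ → /k/, giving /kuɹʊbjʊθʊkθ/.
The consonants /b/, /k/, /θ/ cannot be parsed into a legal (C)V syllable (no codas are permitted; onsets are limited to one consonant).
Each unlicensed consonant is deleted: /b/, /k/, /θ/.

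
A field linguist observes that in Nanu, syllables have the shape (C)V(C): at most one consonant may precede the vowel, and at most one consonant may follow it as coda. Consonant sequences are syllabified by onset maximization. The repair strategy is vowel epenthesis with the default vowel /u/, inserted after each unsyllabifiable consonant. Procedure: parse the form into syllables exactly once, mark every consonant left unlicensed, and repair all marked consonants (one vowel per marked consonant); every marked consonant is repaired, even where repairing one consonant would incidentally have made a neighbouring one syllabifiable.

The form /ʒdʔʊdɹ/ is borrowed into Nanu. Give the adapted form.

ʒuduʔʊdɹu

Syllabifying with onset maximization leaves /ʒ/, /d/, /ɹ/ stranded (at most one coda consonant is licensed; onsets are limited to one consonant).
Inserting the epenthetic vowel yields /ʒ/ → /ʒu/, /d/ → /du/, /ɹ/ → /ɹu/.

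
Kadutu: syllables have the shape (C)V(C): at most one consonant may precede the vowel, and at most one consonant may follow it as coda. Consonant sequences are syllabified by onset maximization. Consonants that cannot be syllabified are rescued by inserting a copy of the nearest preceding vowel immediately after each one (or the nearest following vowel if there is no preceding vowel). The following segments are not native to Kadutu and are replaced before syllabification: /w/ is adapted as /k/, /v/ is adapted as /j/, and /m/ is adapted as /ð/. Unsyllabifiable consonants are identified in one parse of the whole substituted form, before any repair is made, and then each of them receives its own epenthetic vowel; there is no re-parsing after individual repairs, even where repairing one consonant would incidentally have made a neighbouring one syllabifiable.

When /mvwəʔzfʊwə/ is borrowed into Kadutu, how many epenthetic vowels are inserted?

3

After substitution the input is /ðjkəʔzfʊkə/.
The unsyllabifiable consonants are /ð/, /j/, /z/; each receives one epenthetic vowel.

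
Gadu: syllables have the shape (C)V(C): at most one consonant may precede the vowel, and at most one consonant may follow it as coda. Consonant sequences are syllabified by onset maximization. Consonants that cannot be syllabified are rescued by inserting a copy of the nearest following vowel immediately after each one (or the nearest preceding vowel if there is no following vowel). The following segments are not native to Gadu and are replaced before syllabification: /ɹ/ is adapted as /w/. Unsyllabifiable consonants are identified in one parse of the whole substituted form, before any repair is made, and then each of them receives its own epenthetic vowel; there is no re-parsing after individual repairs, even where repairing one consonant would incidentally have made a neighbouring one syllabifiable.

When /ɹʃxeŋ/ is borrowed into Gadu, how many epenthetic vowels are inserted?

After substitution the input is /wʃxeŋ/.
The unsyllabifiable consonants are /w/, /ʃ/; each receives one epenthetic vowel.

2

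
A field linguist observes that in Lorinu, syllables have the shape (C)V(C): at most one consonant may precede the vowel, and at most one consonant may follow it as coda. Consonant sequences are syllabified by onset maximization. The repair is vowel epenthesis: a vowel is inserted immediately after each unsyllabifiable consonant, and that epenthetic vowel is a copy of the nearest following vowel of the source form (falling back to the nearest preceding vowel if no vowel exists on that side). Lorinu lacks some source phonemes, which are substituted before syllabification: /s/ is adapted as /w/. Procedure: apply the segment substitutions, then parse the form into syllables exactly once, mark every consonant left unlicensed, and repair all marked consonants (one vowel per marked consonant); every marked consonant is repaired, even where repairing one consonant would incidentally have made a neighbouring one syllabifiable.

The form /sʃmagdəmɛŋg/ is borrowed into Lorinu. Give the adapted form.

Substitution: /s/ → /w/, giving /wʃmagdəmɛŋg/.
Syllabifying with onset maximization leaves /w/, /ʃ/, /g/ stranded (at most one coda consonant is licensed; onsets are limited to one consonant).
Each unlicensed consonant becomes the onset of a new syllable: /w/ → /wa/, /ʃ/ → /ʃa/, /g/ → /gɛ/.

waʃamagdəmɛŋgɛ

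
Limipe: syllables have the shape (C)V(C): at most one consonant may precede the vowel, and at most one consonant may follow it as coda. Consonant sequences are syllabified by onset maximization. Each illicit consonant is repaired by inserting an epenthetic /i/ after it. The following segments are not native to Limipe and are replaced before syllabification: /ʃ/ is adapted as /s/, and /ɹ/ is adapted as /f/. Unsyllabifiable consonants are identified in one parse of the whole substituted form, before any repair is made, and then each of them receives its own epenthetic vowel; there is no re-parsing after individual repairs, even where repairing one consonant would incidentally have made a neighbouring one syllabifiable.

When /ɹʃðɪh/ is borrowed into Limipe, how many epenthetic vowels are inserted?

2

After substitution the input is /fsðɪh/.
The unsyllabifiable consonants are /f/, /s/; each receives one epenthetic vowel.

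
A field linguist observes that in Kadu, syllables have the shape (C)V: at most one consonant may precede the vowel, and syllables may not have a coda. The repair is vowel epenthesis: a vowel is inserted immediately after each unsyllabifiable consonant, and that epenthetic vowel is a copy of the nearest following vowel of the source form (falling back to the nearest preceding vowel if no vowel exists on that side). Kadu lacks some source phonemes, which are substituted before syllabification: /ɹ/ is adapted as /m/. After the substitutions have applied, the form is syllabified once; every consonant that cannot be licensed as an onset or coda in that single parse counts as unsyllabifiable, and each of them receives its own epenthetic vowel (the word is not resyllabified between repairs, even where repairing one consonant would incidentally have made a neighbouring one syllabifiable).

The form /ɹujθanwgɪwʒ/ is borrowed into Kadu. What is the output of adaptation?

Substitution: /ɹ/ → /m/, giving /mujθanwgɪwʒ/.
The consonants /j/, /n/, /w/, /w/, /ʒ/ cannot be parsed into a legal (C)V syllable (no codas are permitted; onsets are limited to one consonant).
Epenthesis after each stranded consonant: /j/ → /ja/, /n/ → /nɪ/, /w/ → /wɪ/, /w/ → /wɪ/, /ʒ/ → /ʒɪ/.

mujaθanɪwɪgɪwɪʒɪ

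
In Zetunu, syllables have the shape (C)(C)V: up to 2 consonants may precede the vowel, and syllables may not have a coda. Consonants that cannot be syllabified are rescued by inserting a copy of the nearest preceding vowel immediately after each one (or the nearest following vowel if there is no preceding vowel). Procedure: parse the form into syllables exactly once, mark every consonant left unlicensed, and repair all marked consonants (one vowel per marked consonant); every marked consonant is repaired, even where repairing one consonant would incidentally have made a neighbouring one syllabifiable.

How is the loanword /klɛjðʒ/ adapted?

The consonants /j/, /ð/, /ʒ/ cannot be parsed into a legal (C)(C)V syllable (no codas are permitted; onsets may contain at most 2 consonants).
Inserting the epenthetic vowel yields /j/ → /jɛ/, /ð/ → /ðɛ/, /ʒ/ → /ʒɛ/.

klɛjɛðɛʒɛ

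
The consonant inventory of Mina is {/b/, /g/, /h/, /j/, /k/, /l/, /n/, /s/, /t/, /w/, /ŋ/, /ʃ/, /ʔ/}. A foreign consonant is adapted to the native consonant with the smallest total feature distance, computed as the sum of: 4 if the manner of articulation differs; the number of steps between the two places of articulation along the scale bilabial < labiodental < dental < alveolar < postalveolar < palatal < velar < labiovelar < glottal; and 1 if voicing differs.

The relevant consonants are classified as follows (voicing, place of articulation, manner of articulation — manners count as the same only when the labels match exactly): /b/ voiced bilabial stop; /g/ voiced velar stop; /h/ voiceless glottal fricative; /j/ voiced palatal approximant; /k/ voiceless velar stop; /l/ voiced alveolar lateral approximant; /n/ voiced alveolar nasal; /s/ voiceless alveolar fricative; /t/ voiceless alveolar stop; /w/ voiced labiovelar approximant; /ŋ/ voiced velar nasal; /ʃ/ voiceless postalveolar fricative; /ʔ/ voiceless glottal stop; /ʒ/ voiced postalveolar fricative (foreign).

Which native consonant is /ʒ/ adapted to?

ʃ

/ʃ/ is closest: same manner (fricative), place distance 0 (postalveolar→postalveolar), voicing differs (+1); total 1. Next closest is /s/ at distance 2.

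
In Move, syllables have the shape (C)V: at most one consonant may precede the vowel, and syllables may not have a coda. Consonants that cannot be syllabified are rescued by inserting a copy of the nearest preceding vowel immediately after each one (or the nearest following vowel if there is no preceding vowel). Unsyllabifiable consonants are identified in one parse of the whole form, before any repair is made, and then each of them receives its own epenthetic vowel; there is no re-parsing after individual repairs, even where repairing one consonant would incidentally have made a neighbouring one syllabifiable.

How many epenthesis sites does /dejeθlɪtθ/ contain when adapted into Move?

The unsyllabifiable consonants are /θ/, /t/, /θ/; each receives one epenthetic vowel.

3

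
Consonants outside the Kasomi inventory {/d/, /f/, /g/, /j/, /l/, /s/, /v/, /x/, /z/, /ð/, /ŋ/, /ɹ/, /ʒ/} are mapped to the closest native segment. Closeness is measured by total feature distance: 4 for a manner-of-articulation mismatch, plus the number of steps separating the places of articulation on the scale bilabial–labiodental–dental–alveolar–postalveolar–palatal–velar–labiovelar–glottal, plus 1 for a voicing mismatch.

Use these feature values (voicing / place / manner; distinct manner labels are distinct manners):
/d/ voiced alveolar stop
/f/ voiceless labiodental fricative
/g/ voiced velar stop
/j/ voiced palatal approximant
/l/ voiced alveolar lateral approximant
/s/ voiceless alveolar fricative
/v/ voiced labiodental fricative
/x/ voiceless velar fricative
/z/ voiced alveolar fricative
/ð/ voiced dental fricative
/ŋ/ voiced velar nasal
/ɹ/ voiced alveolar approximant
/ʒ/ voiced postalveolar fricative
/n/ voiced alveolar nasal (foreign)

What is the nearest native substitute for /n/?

/ŋ/ is closest: same manner (nasal), place distance 3 (alveolar→velar), same voicing; total 3. Next closest is /d/ at distance 4.

ŋ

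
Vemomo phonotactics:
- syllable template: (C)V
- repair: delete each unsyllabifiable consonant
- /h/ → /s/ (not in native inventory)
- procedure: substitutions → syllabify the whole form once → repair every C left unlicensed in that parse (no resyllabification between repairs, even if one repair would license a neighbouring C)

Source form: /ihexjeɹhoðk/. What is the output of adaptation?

Substitution: /h/ → /s/, giving /isexjeɹsoðk/.
The consonants /x/, /ɹ/, /ð/, /k/ cannot be parsed into a legal (C)V syllable (no codas are permitted; onsets are limited to one consonant).
Deletion applies to /x/, /ɹ/, /ð/, /k/.

isejeso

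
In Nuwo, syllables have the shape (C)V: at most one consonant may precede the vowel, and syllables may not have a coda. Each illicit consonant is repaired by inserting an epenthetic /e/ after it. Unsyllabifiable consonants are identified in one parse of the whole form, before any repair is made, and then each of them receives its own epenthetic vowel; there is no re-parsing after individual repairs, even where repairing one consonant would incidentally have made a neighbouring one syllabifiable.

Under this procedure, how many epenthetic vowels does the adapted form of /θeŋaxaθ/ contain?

1

The unsyllabifiable consonants are /θ/; each receives one epenthetic vowel.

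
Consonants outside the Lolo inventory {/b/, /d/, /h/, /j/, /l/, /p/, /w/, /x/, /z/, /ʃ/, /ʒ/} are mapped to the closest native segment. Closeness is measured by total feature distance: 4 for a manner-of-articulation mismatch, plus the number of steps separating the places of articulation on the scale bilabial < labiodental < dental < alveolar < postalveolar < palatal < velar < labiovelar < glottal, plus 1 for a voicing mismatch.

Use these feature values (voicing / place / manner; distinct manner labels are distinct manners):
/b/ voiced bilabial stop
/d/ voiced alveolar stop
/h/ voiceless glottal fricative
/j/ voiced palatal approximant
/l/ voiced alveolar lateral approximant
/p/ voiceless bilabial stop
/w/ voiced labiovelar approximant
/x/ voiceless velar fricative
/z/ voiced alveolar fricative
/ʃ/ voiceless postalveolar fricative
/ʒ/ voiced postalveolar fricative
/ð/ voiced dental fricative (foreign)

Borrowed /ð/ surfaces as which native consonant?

z

/z/ is closest: same manner (fricative), place distance 1 (dental→alveolar), same voicing; total 1. Next closest is /ʒ/ at distance 2.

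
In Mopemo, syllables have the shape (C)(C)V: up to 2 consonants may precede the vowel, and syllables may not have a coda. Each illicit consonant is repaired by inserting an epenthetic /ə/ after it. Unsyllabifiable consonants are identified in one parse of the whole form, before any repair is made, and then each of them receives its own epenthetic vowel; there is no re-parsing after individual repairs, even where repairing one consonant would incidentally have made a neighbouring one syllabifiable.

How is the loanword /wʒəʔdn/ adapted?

Syllabifying with onset maximization leaves /ʔ/, /d/, /n/ stranded (no codas are permitted; onsets may contain at most 2 consonants).
Epenthesis after each stranded consonant: /ʔ/ → /ʔə/, /d/ → /də/, /n/ → /nə/.

wʒəʔədənə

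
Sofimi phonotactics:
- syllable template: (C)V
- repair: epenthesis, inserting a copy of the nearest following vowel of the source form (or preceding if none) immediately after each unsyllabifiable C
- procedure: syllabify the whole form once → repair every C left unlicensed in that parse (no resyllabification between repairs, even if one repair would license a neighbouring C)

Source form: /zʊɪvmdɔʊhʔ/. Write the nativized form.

zʊɪvɔmɔdɔʊhʊʔʊ

Syllabifying with onset maximization leaves /v/, /m/, /h/, /ʔ/ stranded (no codas are permitted; onsets are limited to one consonant).
Each unlicensed consonant becomes the onset of a new syllable: /v/ → /vɔ/, /m/ → /mɔ/, /h/ → /hʊ/, /ʔ/ → /ʔʊ/.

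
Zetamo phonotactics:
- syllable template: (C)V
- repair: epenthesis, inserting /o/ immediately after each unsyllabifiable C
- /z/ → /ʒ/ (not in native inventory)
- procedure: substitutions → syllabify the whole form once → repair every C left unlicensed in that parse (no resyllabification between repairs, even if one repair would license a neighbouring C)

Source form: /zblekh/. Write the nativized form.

ʒobolekoho

Substitution: /z/ → /ʒ/, giving /ʒblekh/.
Under (C)V, the unsyllabifiable consonants are /ʒ/, /b/, /k/, /h/ (no codas are permitted; onsets are limited to one consonant).
Inserting the epenthetic vowel yields /ʒ/ → /ʒo/, /b/ → /bo/, /k/ → /ko/, /h/ → /ho/.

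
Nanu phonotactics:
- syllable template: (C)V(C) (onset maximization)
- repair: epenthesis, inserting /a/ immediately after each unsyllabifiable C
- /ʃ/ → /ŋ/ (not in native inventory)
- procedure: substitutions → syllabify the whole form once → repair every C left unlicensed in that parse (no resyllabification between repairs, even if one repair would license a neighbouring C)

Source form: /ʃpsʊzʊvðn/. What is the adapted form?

ŋapasʊzʊvðana

Substitution: /ʃ/ → /ŋ/, giving /ŋpsʊzʊvðn/.
Under (C)V(C), the unsyllabifiable consonants are /ŋ/, /p/, /ð/, /n/ (at most one coda consonant is licensed; onsets are limited to one consonant).
Inserting the epenthetic vowel yields /ŋ/ → /ŋa/, /p/ → /pa/, /ð/ → /ða/, /n/ → /na/.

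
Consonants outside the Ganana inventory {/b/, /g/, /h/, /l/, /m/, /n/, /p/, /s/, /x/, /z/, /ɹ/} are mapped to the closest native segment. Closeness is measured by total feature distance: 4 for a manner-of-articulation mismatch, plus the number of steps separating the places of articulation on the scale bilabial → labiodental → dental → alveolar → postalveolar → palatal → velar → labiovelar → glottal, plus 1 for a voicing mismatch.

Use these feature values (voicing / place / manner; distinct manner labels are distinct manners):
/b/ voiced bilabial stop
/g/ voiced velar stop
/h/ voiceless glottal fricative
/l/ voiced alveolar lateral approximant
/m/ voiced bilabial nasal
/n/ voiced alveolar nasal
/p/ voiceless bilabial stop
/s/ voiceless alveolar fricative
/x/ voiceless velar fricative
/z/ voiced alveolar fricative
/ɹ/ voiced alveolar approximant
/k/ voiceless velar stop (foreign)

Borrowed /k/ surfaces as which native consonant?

/g/ is closest: same manner (stop), place distance 0 (velar→velar), voicing differs (+1); total 1. Next closest is /x/ at distance 4.

g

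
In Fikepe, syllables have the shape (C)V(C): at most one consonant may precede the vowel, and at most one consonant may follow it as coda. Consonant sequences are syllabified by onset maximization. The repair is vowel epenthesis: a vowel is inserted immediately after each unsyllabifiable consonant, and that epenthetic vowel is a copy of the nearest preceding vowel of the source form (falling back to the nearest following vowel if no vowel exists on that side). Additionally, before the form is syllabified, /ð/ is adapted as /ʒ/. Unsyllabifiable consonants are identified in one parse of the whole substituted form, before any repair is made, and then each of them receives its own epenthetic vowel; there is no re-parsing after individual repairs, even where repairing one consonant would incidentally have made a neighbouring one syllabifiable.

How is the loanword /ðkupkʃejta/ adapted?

ʒukupkuʃejta

Substitution: /ð/ → /ʒ/, giving /ʒkupkʃejta/.
Syllabifying with onset maximization leaves /ʒ/, /k/ stranded (at most one coda consonant is licensed; onsets are limited to one consonant).
Inserting the epenthetic vowel yields /ʒ/ → /ʒu/, /k/ → /ku/.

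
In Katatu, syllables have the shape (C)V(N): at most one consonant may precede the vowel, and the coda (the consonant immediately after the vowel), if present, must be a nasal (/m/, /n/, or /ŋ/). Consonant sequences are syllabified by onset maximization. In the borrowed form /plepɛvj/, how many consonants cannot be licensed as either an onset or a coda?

Under (C)V(N), the unsyllabifiable consonants are /p/, /v/, /j/ (only a nasal (/m/, /n/, or /ŋ/) is licensed in coda position; onsets are limited to one consonant).

3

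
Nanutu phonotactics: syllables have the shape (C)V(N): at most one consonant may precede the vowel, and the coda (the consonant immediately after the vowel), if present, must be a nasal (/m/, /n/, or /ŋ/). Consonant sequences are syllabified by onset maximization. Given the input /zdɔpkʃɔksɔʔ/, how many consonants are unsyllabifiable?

Under (C)V(N), the unsyllabifiable consonants are /z/, /p/, /k/, /k/, /ʔ/ (only a nasal (/m/, /n/, or /ŋ/) is licensed in coda position; onsets are limited to one consonant).

5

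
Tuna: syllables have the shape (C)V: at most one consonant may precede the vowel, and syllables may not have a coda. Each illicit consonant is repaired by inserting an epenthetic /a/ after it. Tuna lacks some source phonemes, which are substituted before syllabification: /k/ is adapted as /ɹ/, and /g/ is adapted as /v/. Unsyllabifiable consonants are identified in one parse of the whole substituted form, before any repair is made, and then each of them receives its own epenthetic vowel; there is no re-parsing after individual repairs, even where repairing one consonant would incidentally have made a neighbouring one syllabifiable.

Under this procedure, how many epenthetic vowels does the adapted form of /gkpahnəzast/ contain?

After substitution the input is /vɹpahnəzast/.
The unsyllabifiable consonants are /v/, /ɹ/, /h/, /s/, /t/; each receives one epenthetic vowel.

5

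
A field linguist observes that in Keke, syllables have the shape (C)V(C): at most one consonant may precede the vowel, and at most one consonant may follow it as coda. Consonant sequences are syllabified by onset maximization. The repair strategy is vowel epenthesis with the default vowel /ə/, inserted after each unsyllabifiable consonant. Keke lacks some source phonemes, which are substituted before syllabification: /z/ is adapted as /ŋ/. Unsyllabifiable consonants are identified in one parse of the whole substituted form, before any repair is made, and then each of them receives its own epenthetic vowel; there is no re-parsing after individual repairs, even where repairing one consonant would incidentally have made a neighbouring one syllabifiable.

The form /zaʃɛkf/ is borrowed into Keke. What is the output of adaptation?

ŋaʃɛkfə

Substitution: /z/ → /ŋ/, giving /ŋaʃɛkf/.
Under (C)V(C), the unsyllabifiable consonants are /f/ (at most one coda consonant is licensed; onsets are limited to one consonant).
Inserting the epenthetic vowel yields /f/ → /fə/.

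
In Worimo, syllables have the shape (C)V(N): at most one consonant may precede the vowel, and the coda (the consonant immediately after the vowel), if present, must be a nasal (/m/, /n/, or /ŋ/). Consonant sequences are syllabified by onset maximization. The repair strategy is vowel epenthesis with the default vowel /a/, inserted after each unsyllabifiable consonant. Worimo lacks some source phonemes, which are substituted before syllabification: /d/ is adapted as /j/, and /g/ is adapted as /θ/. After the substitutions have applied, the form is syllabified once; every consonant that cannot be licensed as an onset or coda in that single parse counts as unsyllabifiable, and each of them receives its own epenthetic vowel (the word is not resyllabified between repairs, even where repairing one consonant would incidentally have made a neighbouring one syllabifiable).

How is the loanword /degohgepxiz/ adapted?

jeθohaθepaxiza

Substitution: /d/ → /j/, /g/ → /θ/, giving /jeθohθepxiz/.
The consonants /h/, /p/, /z/ cannot be parsed into a legal (C)V(N) syllable (only a nasal (/m/, /n/, or /ŋ/) is licensed in coda position; onsets are limited to one consonant).
Inserting the epenthetic vowel yields /h/ → /ha/, /p/ → /pa/, /z/ → /za/.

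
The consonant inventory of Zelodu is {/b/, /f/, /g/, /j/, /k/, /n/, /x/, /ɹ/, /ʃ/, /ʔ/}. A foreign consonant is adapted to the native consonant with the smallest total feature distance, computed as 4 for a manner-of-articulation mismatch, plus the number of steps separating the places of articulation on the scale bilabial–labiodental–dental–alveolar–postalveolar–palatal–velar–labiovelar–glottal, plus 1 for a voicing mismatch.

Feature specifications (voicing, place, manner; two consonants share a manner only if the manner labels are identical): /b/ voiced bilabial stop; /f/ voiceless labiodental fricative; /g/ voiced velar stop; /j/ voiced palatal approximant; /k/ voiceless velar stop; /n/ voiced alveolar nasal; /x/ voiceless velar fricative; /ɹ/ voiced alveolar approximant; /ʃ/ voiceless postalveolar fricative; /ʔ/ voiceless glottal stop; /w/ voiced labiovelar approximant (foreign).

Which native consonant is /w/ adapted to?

/j/ is closest: same manner (approximant), place distance 2 (labiovelar→palatal), same voicing; total 2. Next closest is /ɹ/ at distance 4.

j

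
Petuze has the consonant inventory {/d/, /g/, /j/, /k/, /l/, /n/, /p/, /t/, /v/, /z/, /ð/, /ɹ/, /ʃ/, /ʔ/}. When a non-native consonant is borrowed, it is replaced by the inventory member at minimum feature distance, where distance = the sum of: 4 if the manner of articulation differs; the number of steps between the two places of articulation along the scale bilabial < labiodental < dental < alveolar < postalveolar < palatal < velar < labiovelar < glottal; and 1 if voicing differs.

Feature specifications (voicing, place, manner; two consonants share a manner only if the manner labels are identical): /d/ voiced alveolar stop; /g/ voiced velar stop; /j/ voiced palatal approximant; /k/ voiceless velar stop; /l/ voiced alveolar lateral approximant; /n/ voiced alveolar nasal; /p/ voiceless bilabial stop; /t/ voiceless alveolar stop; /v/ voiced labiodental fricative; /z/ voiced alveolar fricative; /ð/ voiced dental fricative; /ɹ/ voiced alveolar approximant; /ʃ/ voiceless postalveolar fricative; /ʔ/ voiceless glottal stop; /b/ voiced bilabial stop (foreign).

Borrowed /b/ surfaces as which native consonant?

p

/p/ is closest: same manner (stop), place distance 0 (bilabial→bilabial), voicing differs (+1); total 1. Next closest is /d/ at distance 3.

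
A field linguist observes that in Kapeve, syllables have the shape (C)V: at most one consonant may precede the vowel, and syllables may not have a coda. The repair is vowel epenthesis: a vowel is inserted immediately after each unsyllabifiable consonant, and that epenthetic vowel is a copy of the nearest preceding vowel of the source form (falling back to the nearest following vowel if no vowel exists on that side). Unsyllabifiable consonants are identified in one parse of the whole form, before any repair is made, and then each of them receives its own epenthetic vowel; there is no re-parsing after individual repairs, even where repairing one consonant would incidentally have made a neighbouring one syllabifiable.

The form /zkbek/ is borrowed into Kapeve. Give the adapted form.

The consonants /z/, /k/, /k/ cannot be parsed into a legal (C)V syllable (no codas are permitted; onsets are limited to one consonant).
Each unlicensed consonant becomes the onset of a new syllable: /z/ → /ze/, /k/ → /ke/, /k/ → /ke/.

zekebeke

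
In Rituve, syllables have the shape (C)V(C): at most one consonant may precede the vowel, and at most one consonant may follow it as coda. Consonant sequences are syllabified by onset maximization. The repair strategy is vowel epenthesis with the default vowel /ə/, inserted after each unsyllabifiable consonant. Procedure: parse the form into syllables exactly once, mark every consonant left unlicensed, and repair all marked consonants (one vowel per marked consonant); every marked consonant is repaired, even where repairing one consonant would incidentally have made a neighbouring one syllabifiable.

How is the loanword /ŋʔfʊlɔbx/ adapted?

ŋəʔəfʊlɔbxə

Under (C)V(C), the unsyllabifiable consonants are /ŋ/, /ʔ/, /x/ (at most one coda consonant is licensed; onsets are limited to one consonant).
Each unlicensed consonant becomes the onset of a new syllable: /ŋ/ → /ŋə/, /ʔ/ → /ʔə/, /x/ → /xə/.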